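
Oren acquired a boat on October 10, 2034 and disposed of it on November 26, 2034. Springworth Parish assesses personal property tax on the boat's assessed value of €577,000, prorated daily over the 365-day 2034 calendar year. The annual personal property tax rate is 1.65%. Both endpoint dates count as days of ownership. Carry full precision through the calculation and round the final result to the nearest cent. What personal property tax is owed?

€1,252.01

Days held (October 10 – November 26, 2034): 48 out of 365
Tax = €577,000 × 1.65% × 48/365 = €1,252.0110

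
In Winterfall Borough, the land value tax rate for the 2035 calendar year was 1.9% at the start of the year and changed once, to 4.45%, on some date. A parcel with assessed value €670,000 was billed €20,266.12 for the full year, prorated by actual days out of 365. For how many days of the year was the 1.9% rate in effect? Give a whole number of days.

Let d = days at the first rate; then 365 − d days at the second rate.
€670,000 × [1.9%·d + 4.45%·(365−d)] / 365 = €20,266.12
Solving gives d = 204, so the new rate took effect on 24 Jul 2035.

204 days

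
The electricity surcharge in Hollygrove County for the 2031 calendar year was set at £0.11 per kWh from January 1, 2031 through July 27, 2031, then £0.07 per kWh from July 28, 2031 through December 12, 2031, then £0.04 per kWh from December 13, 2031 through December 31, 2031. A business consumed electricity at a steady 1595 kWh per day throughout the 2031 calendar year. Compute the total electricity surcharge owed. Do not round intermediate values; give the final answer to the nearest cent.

January 1 – July 27, 2031: 208 days × 1595 kWh/day = 331,760 kWh at £0.11/kWh → £36,493.60
July 28 – December 12, 2031: 138 days × 1595 kWh/day = 220,110 kWh at £0.07/kWh → £15,407.70
December 13 – December 31, 2031: 19 days × 1595 kWh/day = 30,305 kWh at £0.04/kWh → £1,212.20

£53,113.50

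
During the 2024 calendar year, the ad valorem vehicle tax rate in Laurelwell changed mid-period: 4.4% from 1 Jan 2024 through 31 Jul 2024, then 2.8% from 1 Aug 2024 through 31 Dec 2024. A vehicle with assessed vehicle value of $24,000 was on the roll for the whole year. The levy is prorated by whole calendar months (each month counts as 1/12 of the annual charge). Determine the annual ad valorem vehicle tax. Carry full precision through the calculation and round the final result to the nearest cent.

$896.00

1 Jan – 31 Jul 2024: 7 months at 4.4% → $24,000 × 4.4% × 7/12 = $616.0000
1 Aug – 31 Dec 2024: 5 months at 2.8% → $24,000 × 2.8% × 5/12 = $280.0000
Total = $896.0000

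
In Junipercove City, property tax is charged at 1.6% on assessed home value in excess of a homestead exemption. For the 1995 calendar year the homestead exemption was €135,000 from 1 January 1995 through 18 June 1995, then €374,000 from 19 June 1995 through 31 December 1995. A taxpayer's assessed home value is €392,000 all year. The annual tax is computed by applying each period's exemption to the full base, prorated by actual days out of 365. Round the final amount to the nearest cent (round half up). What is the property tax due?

1 January – 18 June 1995: 169 days, exemption €135,000 → (€392,000 − €135,000) × 1.6% × 169/365 = €1,903.9123
19 June – 31 December 1995: 196 days, exemption €374,000 → (€392,000 − €374,000) × 1.6% × 196/365 = €154.6521
Total = €2,058.5644

€2,058.56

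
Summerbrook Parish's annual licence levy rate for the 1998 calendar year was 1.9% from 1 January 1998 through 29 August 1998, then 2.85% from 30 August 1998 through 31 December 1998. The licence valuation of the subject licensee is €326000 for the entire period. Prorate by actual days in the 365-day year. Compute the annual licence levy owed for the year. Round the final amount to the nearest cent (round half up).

1 January – 29 August 1998: 241 days at 1.9% → €326000 × 1.9% × 241/365 = €4089.7370
30 August – 31 December 1998: 124 days at 2.85% → €326000 × 2.85% × 124/365 = €3156.3945
Total = €7246.1315

€7246.13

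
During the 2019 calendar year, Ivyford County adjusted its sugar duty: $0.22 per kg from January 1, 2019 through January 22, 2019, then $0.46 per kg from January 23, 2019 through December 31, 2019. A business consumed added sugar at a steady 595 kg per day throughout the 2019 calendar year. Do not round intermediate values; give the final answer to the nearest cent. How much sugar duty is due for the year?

January 1 – January 22, 2019: 22 days × 595 kg/day = 13,090 kg at $0.22/kg → $2,879.80
January 23 – December 31, 2019: 343 days × 595 kg/day = 204,085 kg at $0.46/kg → $93,879.10

$96,758.90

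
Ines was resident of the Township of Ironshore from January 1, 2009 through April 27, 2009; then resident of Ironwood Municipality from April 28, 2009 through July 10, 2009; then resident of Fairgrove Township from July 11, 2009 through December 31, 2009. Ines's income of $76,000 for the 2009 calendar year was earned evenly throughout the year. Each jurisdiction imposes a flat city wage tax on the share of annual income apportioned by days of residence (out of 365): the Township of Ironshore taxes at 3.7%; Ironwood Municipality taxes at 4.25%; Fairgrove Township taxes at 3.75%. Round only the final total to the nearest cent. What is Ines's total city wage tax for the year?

$2,914.86

The Township of Ironshore, January 1 – April 27, 2009: 117 days → $76,000 × 3.7% × 117/365 = $901.3808
Ironwood Municipality, April 28 – July 10, 2009: 74 days → $76,000 × 4.25% × 74/365 = $654.8493
Fairgrove Township, July 11 – December 31, 2009: 174 days → $76,000 × 3.75% × 174/365 = $1,358.6301
Total = $2,914.8603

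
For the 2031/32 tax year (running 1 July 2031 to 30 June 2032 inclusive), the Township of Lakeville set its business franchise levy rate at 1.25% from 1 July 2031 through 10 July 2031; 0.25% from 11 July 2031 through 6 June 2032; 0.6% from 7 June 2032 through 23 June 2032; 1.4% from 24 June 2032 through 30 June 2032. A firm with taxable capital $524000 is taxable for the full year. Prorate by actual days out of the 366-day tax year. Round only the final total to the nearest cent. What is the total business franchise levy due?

$1653.61

1 July – 10 July 2031: 10 days at 1.25% → $524000 × 1.25% × 10/366 = $178.9617
11 July 2031 – 6 June 2032: 332 days at 0.25% → $524000 × 0.25% × 332/366 = $1188.3060
7 June – 23 June 2032: 17 days at 0.6% → $524000 × 0.6% × 17/366 = $146.0328
24 June – 30 June 2032: 7 days at 1.4% → $524000 × 1.4% × 7/366 = $140.3060
Total = $1653.6066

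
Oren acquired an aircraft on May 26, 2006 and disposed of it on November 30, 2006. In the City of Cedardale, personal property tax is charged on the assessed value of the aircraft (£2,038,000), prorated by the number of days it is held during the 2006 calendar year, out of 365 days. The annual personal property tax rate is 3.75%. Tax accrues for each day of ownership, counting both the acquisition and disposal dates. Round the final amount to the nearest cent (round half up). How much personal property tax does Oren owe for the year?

Days held (May 26 – November 30, 2006): 189 out of 365
Tax = £2,038,000 × 3.75% × 189/365 = £39,573.4932

£39,573.49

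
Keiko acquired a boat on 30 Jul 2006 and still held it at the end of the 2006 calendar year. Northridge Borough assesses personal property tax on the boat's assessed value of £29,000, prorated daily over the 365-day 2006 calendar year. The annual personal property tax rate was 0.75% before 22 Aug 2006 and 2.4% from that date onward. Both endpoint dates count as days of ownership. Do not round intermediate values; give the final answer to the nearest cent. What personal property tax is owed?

30 Jul – 21 Aug 2006: 23 days at 0.75% → £29,000 × 0.75% × 23/365 = £13.7055
22 Aug – 31 Dec 2006: 132 days at 2.4% → £29,000 × 2.4% × 132/365 = £251.7041
Total = £265.4096

£265.41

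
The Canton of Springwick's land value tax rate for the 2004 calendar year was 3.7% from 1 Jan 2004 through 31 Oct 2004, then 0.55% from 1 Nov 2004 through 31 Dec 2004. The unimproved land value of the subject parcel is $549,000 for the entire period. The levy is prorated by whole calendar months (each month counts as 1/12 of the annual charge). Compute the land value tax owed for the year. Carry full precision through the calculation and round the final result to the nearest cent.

1 Jan – 31 Oct 2004: 10 months at 3.7% → $549,000 × 3.7% × 10/12 = $16,927.5000
1 Nov – 31 Dec 2004: 2 months at 0.55% → $549,000 × 0.55% × 2/12 = $503.2500
Total = $17,430.7500

$17,430.75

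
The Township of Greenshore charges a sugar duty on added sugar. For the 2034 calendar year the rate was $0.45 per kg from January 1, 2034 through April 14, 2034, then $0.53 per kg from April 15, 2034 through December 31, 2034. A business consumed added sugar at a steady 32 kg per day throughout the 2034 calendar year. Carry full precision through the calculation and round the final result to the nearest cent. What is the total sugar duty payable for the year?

January 1 – April 14, 2034: 104 days × 32 kg/day = 3,328 kg at $0.45/kg → $1,497.60
April 15 – December 31, 2034: 261 days × 32 kg/day = 8,352 kg at $0.53/kg → $4,426.56

$5,924.16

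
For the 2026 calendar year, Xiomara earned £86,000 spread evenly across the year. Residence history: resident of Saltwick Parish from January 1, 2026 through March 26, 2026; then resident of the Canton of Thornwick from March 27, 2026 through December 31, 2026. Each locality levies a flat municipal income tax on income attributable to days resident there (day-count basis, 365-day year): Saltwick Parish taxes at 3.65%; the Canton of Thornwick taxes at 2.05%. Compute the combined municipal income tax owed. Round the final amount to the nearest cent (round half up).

£2,083.44

Saltwick Parish, January 1 – March 26, 2026: 85 days → £86,000 × 3.65% × 85/365 = £731.0000
The Canton of Thornwick, March 27 – December 31, 2026: 280 days → £86,000 × 2.05% × 280/365 = £1,352.4384
Total = £2,083.4384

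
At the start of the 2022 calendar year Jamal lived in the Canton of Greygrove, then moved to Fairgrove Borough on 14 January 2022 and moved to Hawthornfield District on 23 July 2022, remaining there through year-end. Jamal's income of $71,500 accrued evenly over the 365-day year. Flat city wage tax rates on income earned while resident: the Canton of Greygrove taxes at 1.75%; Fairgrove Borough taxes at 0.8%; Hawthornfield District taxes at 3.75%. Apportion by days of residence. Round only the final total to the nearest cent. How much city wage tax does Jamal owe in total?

$1,532.35

The Canton of Greygrove, 1 January – 13 January 2022: 13 days → $71,500 × 1.75% × 13/365 = $44.5651
Fairgrove Borough, 14 January – 22 July 2022: 190 days → $71,500 × 0.8% × 190/365 = $297.7534
Hawthornfield District, 23 July – 31 December 2022: 162 days → $71,500 × 3.75% × 162/365 = $1,190.0342
Total = $1,532.3527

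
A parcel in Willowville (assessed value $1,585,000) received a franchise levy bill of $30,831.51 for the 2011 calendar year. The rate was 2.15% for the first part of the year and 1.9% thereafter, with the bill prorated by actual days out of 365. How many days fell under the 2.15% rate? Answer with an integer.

66 days

Let d = days at the first rate; then 365 − d days at the second rate.
$1,585,000 × [2.15%·d + 1.9%·(365−d)] / 365 = $30,831.51
Solving gives d = 66, so the new rate took effect on 8 Mar 2011.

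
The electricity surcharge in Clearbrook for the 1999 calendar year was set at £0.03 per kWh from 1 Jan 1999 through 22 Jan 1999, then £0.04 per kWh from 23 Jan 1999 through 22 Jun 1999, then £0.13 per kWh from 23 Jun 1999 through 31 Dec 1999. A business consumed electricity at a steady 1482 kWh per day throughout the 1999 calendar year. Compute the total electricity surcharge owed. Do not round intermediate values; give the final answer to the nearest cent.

£46,920.12

1 Jan – 22 Jan 1999: 22 days × 1482 kWh/day = 32,604 kWh at £0.03/kWh → £978.12
23 Jan – 22 Jun 1999: 151 days × 1482 kWh/day = 223,782 kWh at £0.04/kWh → £8,951.28
23 Jun – 31 Dec 1999: 192 days × 1482 kWh/day = 284,544 kWh at £0.13/kWh → £36,990.72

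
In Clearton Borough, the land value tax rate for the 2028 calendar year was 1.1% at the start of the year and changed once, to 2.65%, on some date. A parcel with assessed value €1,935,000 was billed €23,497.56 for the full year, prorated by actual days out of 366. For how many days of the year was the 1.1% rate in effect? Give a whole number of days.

339 days

Let d = days at the first rate; then 366 − d days at the second rate.
€1,935,000 × [1.1%·d + 2.65%·(366−d)] / 366 = €23,497.56
Solving gives d = 339, so the new rate took effect on 5 Dec 2028.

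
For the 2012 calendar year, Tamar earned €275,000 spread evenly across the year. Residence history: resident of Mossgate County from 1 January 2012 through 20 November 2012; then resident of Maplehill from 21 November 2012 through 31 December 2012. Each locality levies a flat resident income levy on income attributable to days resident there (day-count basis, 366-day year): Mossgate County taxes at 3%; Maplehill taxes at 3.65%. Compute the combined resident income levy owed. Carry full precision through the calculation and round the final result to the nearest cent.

Mossgate County, 1 January – 20 November 2012: 325 days → €275,000 × 3% × 325/366 = €7,325.8197
Maplehill, 21 November – 31 December 2012: 41 days → €275,000 × 3.65% × 41/366 = €1,124.4194
Total = €8,450.2391

€8,450.24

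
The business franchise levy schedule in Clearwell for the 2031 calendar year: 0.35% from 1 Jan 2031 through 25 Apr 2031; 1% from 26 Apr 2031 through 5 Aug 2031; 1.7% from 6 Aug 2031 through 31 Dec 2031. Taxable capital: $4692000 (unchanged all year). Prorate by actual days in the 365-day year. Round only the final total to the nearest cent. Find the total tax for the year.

$50628.61

1 Jan – 25 Apr 2031: 115 days at 0.35% → $4692000 × 0.35% × 115/365 = $5174.0548
26 Apr – 5 Aug 2031: 102 days at 1% → $4692000 × 1% × 102/365 = $13111.8904
6 Aug – 31 Dec 2031: 148 days at 1.7% → $4692000 × 1.7% × 148/365 = $32342.6630
Total = $50628.6082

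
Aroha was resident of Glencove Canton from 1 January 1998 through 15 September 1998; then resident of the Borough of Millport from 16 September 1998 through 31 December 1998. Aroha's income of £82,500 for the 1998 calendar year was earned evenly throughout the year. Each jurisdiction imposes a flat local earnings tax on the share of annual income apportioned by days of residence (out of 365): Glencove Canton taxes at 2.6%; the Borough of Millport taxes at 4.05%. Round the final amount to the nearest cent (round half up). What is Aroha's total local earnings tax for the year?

Glencove Canton, 1 January – 15 September 1998: 258 days → £82,500 × 2.6% × 258/365 = £1,516.1918
The Borough of Millport, 16 September – 31 December 1998: 107 days → £82,500 × 4.05% × 107/365 = £979.4897
Total = £2,495.6815

£2,495.68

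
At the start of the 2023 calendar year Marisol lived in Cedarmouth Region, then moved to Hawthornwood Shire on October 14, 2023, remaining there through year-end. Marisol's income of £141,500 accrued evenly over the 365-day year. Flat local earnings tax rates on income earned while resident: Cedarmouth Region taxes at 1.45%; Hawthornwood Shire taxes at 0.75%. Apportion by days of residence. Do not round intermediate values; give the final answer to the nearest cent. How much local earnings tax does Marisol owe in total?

£1,837.37

Cedarmouth Region, January 1 – October 13, 2023: 286 days → £141,500 × 1.45% × 286/365 = £1,607.6726
Hawthornwood Shire, October 14 – December 31, 2023: 79 days → £141,500 × 0.75% × 79/365 = £229.6952
Total = £1,837.3678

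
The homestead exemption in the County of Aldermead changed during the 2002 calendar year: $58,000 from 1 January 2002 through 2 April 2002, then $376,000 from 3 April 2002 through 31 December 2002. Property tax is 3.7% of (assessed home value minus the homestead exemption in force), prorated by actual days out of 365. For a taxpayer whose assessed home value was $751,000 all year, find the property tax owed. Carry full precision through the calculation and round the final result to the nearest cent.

$16,840.68

1 January – 2 April 2002: 92 days, exemption $58,000 → ($751,000 − $58,000) × 3.7% × 92/365 = $6,462.9370
3 April – 31 December 2002: 273 days, exemption $376,000 → ($751,000 − $376,000) × 3.7% × 273/365 = $10,377.7397
Total = $16,840.6767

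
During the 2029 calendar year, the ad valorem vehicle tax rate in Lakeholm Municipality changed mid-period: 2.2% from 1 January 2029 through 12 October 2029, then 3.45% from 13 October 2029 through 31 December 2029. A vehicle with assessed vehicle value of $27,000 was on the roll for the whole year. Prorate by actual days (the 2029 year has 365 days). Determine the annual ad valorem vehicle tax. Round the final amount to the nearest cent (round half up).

$667.97

1 January – 12 October 2029: 285 days at 2.2% → $27,000 × 2.2% × 285/365 = $463.8082
13 October – 31 December 2029: 80 days at 3.45% → $27,000 × 3.45% × 80/365 = $204.1644
Total = $667.9726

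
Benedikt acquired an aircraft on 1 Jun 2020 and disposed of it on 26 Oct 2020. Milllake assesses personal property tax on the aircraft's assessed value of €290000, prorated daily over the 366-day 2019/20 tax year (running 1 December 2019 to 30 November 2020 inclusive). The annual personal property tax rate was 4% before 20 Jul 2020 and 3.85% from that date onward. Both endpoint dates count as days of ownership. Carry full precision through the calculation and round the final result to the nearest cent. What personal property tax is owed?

1 Jun – 19 Jul 2020: 49 days at 4% → €290000 × 4% × 49/366 = €1553.0055
20 Jul – 26 Oct 2020: 99 days at 3.85% → €290000 × 3.85% × 99/366 = €3020.0410
Total = €4573.0464

€4573.05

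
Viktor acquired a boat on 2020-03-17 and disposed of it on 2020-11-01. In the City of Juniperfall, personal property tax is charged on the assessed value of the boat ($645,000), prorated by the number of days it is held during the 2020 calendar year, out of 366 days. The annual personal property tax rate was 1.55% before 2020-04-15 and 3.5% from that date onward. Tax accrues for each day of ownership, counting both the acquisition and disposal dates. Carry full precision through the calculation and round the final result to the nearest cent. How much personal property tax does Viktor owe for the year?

2020-03-17 to 2020-04-14: 29 days at 1.55% → $645,000 × 1.55% × 29/366 = $792.1516
2020-04-15 to 2020-11-01: 201 days at 3.5% → $645,000 × 3.5% × 201/366 = $12,397.7459
Total = $13,189.8975

$13,189.90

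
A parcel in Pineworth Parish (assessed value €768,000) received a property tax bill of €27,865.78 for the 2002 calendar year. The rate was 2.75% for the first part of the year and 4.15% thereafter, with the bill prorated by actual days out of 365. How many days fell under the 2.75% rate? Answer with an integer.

136 days

Let d = days at the first rate; then 365 − d days at the second rate.
€768,000 × [2.75%·d + 4.15%·(365−d)] / 365 = €27,865.78
Solving gives d = 136, so the new rate took effect on May 17, 2002.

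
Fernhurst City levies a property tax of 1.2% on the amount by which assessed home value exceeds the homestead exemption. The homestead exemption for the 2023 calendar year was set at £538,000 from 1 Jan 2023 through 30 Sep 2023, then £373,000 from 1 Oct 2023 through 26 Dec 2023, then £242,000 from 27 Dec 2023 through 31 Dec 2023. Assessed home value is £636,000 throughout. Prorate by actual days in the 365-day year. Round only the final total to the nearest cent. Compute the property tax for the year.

£1,696.60

1 Jan – 30 Sep 2023: 273 days, exemption £538,000 → (£636,000 − £538,000) × 1.2% × 273/365 = £879.5836
1 Oct – 26 Dec 2023: 87 days, exemption £373,000 → (£636,000 − £373,000) × 1.2% × 87/365 = £752.2521
27 Dec – 31 Dec 2023: 5 days, exemption £242,000 → (£636,000 − £242,000) × 1.2% × 5/365 = £64.7671
Total = £1,696.6027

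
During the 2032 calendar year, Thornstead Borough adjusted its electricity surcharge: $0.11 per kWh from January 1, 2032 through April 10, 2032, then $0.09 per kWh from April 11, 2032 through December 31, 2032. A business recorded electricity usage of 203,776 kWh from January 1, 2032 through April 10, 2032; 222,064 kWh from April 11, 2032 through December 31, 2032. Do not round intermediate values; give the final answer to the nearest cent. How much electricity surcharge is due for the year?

January 1 – April 10, 2032: 203,776 kWh at $0.11/kWh → $22,415.36
April 11 – December 31, 2032: 222,064 kWh at $0.09/kWh → $19,985.76

$42,401.12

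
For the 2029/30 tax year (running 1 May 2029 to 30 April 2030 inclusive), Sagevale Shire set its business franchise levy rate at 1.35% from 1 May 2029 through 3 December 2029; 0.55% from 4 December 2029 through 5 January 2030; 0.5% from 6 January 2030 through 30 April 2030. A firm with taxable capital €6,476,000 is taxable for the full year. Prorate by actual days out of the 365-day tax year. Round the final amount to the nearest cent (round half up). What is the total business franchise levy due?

1 May – 3 December 2029: 217 days at 1.35% → €6,476,000 × 1.35% × 217/365 = €51,976.5534
4 December 2029 – 5 January 2030: 33 days at 0.55% → €6,476,000 × 0.55% × 33/365 = €3,220.2575
6 January – 30 April 2030: 115 days at 0.5% → €6,476,000 × 0.5% × 115/365 = €10,201.9178
Total = €65,398.7288

€65,398.73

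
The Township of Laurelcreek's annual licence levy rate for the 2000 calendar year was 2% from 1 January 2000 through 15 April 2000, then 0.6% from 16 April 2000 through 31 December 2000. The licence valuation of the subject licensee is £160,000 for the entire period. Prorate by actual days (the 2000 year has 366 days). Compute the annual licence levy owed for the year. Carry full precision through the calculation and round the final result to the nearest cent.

1 January – 15 April 2000: 106 days at 2% → £160,000 × 2% × 106/366 = £926.7760
16 April – 31 December 2000: 260 days at 0.6% → £160,000 × 0.6% × 260/366 = £681.9672
Total = £1,608.7432

£1,608.74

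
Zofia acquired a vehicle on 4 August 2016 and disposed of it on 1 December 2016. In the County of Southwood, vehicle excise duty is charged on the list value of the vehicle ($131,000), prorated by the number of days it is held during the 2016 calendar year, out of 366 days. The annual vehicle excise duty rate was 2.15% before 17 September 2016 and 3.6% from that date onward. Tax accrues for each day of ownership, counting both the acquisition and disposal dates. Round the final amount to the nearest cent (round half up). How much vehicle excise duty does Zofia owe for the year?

$1,317.87

4 August – 16 September 2016: 44 days at 2.15% → $131,000 × 2.15% × 44/366 = $338.5956
17 September – 1 December 2016: 76 days at 3.6% → $131,000 × 3.6% × 76/366 = $979.2787
Total = $1,317.8743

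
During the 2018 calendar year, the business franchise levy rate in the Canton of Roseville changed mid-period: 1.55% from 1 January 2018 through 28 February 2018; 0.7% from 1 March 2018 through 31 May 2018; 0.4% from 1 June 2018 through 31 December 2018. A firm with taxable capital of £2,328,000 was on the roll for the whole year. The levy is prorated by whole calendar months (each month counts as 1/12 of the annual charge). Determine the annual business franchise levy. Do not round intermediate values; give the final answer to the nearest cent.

1 January – 28 February 2018: 2 months at 1.55% → £2,328,000 × 1.55% × 2/12 = £6,014.0000
1 March – 31 May 2018: 3 months at 0.7% → £2,328,000 × 0.7% × 3/12 = £4,074.0000
1 June – 31 December 2018: 7 months at 0.4% → £2,328,000 × 0.4% × 7/12 = £5,432.0000
Total = £15,520.0000

£15,520.00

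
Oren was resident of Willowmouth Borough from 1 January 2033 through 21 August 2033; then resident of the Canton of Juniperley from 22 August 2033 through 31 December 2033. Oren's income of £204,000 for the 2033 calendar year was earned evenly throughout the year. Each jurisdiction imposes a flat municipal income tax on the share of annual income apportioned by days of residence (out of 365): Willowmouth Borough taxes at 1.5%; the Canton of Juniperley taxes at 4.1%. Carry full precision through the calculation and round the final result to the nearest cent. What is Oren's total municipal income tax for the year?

Willowmouth Borough, 1 January – 21 August 2033: 233 days → £204,000 × 1.5% × 233/365 = £1,953.3699
The Canton of Juniperley, 22 August – 31 December 2033: 132 days → £204,000 × 4.1% × 132/365 = £3,024.7890
Total = £4,978.1589

£4,978.16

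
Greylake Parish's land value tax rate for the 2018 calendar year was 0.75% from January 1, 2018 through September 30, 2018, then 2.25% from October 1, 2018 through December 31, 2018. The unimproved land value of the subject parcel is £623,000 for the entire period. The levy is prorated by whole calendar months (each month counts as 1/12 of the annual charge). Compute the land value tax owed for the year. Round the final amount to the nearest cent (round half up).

£7,008.75

January 1 – September 30, 2018: 9 months at 0.75% → £623,000 × 0.75% × 9/12 = £3,504.3750
October 1 – December 31, 2018: 3 months at 2.25% → £623,000 × 2.25% × 3/12 = £3,504.3750
Total = £7,008.7500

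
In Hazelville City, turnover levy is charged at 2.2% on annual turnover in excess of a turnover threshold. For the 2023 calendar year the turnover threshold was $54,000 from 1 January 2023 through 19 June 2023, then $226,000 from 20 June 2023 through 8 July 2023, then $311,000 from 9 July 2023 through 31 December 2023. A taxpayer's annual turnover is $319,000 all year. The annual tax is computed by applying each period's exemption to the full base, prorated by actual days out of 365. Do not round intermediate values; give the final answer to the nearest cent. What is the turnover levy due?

$2,906.71

1 January – 19 June 2023: 170 days, exemption $54,000 → ($319,000 − $54,000) × 2.2% × 170/365 = $2,715.3425
20 June – 8 July 2023: 19 days, exemption $226,000 → ($319,000 − $226,000) × 2.2% × 19/365 = $106.5041
9 July – 31 December 2023: 176 days, exemption $311,000 → ($319,000 − $311,000) × 2.2% × 176/365 = $84.8658
Total = $2,906.7123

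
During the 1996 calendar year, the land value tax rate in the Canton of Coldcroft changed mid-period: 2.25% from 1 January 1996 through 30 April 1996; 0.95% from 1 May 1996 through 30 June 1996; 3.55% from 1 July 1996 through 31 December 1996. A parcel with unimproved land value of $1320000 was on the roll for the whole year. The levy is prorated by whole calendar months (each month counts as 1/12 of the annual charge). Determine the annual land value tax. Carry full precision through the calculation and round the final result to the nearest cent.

1 January – 30 April 1996: 4 months at 2.25% → $1320000 × 2.25% × 4/12 = $9900.0000
1 May – 30 June 1996: 2 months at 0.95% → $1320000 × 0.95% × 2/12 = $2090.0000
1 July – 31 December 1996: 6 months at 3.55% → $1320000 × 3.55% × 6/12 = $23430.0000
Total = $35420.0000

$35420.00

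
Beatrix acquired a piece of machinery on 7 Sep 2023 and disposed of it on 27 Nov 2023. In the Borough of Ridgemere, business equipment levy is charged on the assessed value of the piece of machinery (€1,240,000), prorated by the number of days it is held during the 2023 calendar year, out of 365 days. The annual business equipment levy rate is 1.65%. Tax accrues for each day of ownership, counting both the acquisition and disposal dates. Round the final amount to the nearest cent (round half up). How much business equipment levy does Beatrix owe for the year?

€4,596.49

Days held (7 Sep – 27 Nov 2023): 82 out of 365
Tax = €1,240,000 × 1.65% × 82/365 = €4,596.4932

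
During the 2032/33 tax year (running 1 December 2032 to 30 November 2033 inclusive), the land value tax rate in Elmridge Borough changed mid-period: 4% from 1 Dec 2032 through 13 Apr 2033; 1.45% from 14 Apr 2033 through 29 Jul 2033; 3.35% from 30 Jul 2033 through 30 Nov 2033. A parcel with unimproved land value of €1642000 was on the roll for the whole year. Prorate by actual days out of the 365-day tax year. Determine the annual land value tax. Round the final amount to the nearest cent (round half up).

1 Dec 2032 – 13 Apr 2033: 134 days at 4% → €1642000 × 4% × 134/365 = €24112.6575
14 Apr – 29 Jul 2033: 107 days at 1.45% → €1642000 × 1.45% × 107/365 = €6979.6247
30 Jul – 30 Nov 2033: 124 days at 3.35% → €1642000 × 3.35% × 124/365 = €18687.3096
Total = €49779.5918

€49779.59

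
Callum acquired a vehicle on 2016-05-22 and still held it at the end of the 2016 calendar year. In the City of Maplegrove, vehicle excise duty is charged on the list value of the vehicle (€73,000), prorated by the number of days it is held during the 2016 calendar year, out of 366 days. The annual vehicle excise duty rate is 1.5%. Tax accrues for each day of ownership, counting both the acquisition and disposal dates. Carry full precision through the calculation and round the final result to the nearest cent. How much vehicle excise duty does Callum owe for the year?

Days held (2016-05-22 to 2016-12-31): 224 out of 366
Tax = €73,000 × 1.5% × 224/366 = €670.1639

€670.16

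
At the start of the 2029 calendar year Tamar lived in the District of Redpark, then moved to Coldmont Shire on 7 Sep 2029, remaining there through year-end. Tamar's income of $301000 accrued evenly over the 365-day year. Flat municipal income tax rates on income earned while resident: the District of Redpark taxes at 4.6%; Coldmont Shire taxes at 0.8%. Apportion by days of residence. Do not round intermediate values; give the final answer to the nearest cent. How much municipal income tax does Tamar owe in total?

The District of Redpark, 1 Jan – 6 Sep 2029: 249 days → $301000 × 4.6% × 249/365 = $9445.6274
Coldmont Shire, 7 Sep – 31 Dec 2029: 116 days → $301000 × 0.8% × 116/365 = $765.2822
Total = $10210.9096

$10210.91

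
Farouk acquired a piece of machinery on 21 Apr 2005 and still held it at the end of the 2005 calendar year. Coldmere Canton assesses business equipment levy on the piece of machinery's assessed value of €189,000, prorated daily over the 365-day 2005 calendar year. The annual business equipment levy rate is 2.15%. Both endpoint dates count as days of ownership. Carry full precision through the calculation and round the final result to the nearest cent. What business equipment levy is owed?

€2,838.88

Days held (21 Apr – 31 Dec 2005): 255 out of 365
Tax = €189,000 × 2.15% × 255/365 = €2,838.8836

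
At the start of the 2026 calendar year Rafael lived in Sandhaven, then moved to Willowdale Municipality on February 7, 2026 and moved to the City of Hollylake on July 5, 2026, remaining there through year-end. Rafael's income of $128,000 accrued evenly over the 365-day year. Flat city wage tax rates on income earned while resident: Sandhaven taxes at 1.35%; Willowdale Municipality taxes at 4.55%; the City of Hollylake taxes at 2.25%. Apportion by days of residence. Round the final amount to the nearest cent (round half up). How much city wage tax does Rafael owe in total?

$3,956.95

Sandhaven, January 1 – February 6, 2026: 37 days → $128,000 × 1.35% × 37/365 = $175.1671
Willowdale Municipality, February 7 – July 4, 2026: 148 days → $128,000 × 4.55% × 148/365 = $2,361.5123
The City of Hollylake, July 5 – December 31, 2026: 180 days → $128,000 × 2.25% × 180/365 = $1,420.2740
Total = $3,956.9534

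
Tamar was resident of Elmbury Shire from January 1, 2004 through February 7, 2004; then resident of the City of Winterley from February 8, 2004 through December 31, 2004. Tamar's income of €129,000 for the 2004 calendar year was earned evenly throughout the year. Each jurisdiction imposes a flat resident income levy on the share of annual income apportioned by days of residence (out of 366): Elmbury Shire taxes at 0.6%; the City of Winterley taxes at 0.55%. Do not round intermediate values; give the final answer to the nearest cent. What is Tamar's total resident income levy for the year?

€716.20

Elmbury Shire, January 1 – February 7, 2004: 38 days → €129,000 × 0.6% × 38/366 = €80.3607
The City of Winterley, February 8 – December 31, 2004: 328 days → €129,000 × 0.55% × 328/366 = €635.8361
Total = €716.1967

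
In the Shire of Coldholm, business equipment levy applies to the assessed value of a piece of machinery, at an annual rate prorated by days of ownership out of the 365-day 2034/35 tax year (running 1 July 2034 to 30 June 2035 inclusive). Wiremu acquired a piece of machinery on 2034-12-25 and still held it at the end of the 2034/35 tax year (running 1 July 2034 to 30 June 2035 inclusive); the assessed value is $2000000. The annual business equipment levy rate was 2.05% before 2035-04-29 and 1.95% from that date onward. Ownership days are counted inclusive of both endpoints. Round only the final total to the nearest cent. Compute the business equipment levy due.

$20772.60

2034-12-25 to 2035-04-28: 125 days at 2.05% → $2000000 × 2.05% × 125/365 = $14041.0959
2035-04-29 to 2035-06-30: 63 days at 1.95% → $2000000 × 1.95% × 63/365 = $6731.5068
Total = $20772.6027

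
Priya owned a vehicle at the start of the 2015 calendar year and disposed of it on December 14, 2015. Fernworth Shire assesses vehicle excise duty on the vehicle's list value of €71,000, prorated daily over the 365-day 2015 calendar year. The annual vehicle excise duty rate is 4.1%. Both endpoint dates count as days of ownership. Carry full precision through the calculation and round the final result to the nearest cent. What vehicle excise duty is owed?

€2,775.42

Days held (January 1 – December 14, 2015): 348 out of 365
Tax = €71,000 × 4.1% × 348/365 = €2,775.4192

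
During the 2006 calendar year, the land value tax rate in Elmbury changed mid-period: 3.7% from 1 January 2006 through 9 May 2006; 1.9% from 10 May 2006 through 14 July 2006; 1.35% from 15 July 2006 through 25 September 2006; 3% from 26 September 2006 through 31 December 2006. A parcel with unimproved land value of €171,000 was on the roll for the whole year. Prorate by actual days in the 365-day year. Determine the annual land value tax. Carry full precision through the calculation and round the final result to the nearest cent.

1 January – 9 May 2006: 129 days at 3.7% → €171,000 × 3.7% × 129/365 = €2,236.1178
10 May – 14 July 2006: 66 days at 1.9% → €171,000 × 1.9% × 66/365 = €587.4904
15 July – 25 September 2006: 73 days at 1.35% → €171,000 × 1.35% × 73/365 = €461.7000
26 September – 31 December 2006: 97 days at 3% → €171,000 × 3% × 97/365 = €1,363.3151
Total = €4,648.6233

€4,648.62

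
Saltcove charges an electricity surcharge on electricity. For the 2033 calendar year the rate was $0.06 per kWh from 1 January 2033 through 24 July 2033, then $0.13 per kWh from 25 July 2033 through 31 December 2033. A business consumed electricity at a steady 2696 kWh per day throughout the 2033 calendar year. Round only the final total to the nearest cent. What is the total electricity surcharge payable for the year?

$89,237.60

1 January – 24 July 2033: 205 days × 2696 kWh/day = 552,680 kWh at $0.06/kWh → $33,160.80
25 July – 31 December 2033: 160 days × 2696 kWh/day = 431,360 kWh at $0.13/kWh → $56,076.80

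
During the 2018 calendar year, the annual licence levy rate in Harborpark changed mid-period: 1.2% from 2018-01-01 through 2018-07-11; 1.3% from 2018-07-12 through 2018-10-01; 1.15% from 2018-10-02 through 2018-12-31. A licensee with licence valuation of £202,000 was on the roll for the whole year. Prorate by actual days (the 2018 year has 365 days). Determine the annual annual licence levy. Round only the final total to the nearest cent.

2018-01-01 to 2018-07-11: 192 days at 1.2% → £202,000 × 1.2% × 192/365 = £1,275.0904
2018-07-12 to 2018-10-01: 82 days at 1.3% → £202,000 × 1.3% × 82/365 = £589.9507
2018-10-02 to 2018-12-31: 91 days at 1.15% → £202,000 × 1.15% × 91/365 = £579.1589
Total = £2,444.2000

£2,444.20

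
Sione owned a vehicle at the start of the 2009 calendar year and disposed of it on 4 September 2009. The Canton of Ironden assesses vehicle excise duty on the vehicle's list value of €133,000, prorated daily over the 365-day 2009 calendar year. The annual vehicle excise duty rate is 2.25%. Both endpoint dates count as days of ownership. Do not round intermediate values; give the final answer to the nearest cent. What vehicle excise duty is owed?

Days held (1 January – 4 September 2009): 247 out of 365
Tax = €133,000 × 2.25% × 247/365 = €2,025.0616

€2,025.06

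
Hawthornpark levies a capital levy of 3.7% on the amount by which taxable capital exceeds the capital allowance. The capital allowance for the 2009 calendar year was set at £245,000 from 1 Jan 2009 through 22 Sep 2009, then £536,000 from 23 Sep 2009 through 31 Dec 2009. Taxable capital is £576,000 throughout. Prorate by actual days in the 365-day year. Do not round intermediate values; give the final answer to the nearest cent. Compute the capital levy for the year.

£9,297.14

1 Jan – 22 Sep 2009: 265 days, exemption £245,000 → (£576,000 − £245,000) × 3.7% × 265/365 = £8,891.6575
23 Sep – 31 Dec 2009: 100 days, exemption £536,000 → (£576,000 − £536,000) × 3.7% × 100/365 = £405.4795
Total = £9,297.1370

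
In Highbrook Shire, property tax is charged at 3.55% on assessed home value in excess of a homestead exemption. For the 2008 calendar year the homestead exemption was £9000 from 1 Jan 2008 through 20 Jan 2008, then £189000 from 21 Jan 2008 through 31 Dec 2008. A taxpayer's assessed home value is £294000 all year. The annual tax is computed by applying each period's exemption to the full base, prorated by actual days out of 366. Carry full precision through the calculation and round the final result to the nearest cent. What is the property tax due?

1 Jan – 20 Jan 2008: 20 days, exemption £9000 → (£294000 − £9000) × 3.55% × 20/366 = £552.8689
21 Jan – 31 Dec 2008: 346 days, exemption £189000 → (£294000 − £189000) × 3.55% × 346/366 = £3523.8115
Total = £4076.6803

£4076.68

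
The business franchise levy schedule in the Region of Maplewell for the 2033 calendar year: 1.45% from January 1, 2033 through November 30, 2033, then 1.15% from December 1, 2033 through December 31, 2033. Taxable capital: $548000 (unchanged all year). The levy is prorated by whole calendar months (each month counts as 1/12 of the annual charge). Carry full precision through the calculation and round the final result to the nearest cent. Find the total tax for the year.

$7809.00

January 1 – November 30, 2033: 11 months at 1.45% → $548000 × 1.45% × 11/12 = $7283.8333
December 1 – December 31, 2033: 1 month at 1.15% → $548000 × 1.15% × 1/12 = $525.1667
Total = $7809.0000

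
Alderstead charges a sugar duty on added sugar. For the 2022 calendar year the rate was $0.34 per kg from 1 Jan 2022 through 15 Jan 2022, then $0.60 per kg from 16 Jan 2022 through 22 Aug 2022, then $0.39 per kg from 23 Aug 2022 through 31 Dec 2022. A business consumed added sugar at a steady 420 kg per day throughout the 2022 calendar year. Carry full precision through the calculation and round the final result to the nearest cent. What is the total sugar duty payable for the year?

$78,787.80

1 Jan – 15 Jan 2022: 15 days × 420 kg/day = 6,300 kg at $0.34/kg → $2,142.00
16 Jan – 22 Aug 2022: 219 days × 420 kg/day = 91,980 kg at $0.60/kg → $55,188.00
23 Aug – 31 Dec 2022: 131 days × 420 kg/day = 55,020 kg at $0.39/kg → $21,457.80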